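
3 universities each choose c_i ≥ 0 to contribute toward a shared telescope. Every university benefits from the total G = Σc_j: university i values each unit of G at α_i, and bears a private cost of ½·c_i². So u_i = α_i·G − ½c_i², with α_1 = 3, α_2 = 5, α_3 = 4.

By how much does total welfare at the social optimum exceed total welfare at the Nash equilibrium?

University i's FOC: ∂u_i/∂c_i = α_i − c_i = 0, so c_i* = α_i.
NE contributions = (3, 5, 4); G = 12.
W^NE = (Σα)·G − ½Σα_i² = 12² − ½·50 = 119.
Planner sets c_i = Σα_j = 12 for every i, so G^SO = 3·12 = 36.
W^SO = (Σα)·G^SO − ½·3·(Σα)² = (3/2)·12² = 216.
Deadweight loss = W^SO − W^NE = 97.

97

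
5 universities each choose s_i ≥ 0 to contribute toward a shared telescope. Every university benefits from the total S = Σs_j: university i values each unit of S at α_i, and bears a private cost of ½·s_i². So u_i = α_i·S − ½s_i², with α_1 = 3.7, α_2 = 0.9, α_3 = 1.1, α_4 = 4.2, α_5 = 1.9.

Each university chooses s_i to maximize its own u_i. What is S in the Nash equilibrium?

University i's FOC: ∂u_i/∂s_i = α_i − s_i = 0, so s_i* = α_i.
NE contributions = (3.7, 0.9, 1.1, 4.2, 1.9); S = 11.8.

11.8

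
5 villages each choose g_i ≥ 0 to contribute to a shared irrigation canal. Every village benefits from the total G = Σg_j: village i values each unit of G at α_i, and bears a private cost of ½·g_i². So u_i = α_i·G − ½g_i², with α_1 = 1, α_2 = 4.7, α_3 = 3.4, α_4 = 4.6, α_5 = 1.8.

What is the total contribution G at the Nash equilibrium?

15.5

Village i's FOC: ∂u_i/∂g_i = α_i − g_i = 0, so g_i* = α_i.
NE contributions = (1, 4.7, 3.4, 4.6, 1.8); G = 15.5.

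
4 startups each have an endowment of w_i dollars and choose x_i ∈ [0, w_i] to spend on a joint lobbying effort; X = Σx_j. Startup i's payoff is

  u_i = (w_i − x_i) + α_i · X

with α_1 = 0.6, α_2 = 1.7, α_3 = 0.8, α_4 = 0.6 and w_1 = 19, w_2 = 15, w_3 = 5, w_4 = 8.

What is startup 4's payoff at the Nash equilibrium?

∂u_i/∂x_i = α_i − 1, so startup i contributes w_i if α_i > 1, else 0.
α_i > 1 for i ∈ {2}; NE contributions (0, 15, 0, 0), X = 15.
u_4 = (8 − 0) + 0.6·15 = 17.

17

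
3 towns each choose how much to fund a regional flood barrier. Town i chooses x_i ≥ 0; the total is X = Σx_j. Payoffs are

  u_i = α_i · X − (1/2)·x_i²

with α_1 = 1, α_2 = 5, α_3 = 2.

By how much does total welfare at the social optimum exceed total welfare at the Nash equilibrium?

47

Town i's FOC: ∂u_i/∂x_i = α_i − x_i = 0, so x_i* = α_i.
NE contributions = (1, 5, 2); X = 8.
W^NE = (Σα)·X − ½Σα_i² = 8² − ½·30 = 49.
Planner sets x_i = Σα_j = 8 for every i, so X^SO = 3·8 = 24.
W^SO = (Σα)·X^SO − ½·3·(Σα)² = (3/2)·8² = 96.
Deadweight loss = W^SO − W^NE = 47.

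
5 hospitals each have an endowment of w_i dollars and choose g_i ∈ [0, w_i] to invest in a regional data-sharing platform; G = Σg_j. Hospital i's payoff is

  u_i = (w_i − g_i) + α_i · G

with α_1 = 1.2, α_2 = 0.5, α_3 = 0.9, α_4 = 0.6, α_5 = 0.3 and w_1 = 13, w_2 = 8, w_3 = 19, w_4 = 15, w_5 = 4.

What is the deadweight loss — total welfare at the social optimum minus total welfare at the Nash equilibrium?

115

∂u_i/∂g_i = α_i − 1, so hospital i contributes w_i if α_i > 1, else 0.
α_i > 1 for i ∈ {1}; NE contributions (13, 0, 0, 0, 0), G = 13.
W^NE = Σw_i − G^NE + (Σα_i)·G^NE = 59 + 2.5·13 = 91.5.
Planner: ∂(Σu_j)/∂g_i = Σα_j − 1 = 2.5 > 0, so everyone contributes w_i; G^SO = 59, W^SO = 59 + 2.5·59 = 206.5.
Deadweight loss = 115.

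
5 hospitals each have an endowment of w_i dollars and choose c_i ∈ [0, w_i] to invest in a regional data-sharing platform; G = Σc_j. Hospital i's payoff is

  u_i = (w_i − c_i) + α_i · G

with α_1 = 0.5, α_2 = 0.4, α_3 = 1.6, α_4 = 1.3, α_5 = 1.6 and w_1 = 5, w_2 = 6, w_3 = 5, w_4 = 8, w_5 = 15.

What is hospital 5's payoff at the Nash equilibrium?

∂u_i/∂c_i = α_i − 1, so hospital i contributes w_i if α_i > 1, else 0.
α_i > 1 for i ∈ {3, 4, 5}; NE contributions (0, 0, 5, 8, 15), G = 28.
u_5 = (15 − 15) + 1.6·28 = 44.8.

44.8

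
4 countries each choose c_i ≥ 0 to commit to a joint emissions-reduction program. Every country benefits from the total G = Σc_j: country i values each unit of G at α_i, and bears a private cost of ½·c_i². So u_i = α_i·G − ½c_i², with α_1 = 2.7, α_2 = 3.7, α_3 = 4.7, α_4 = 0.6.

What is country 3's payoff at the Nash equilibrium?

Country i's FOC: ∂u_i/∂c_i = α_i − c_i = 0, so c_i* = α_i.
NE contributions = (2.7, 3.7, 4.7, 0.6); G = 11.7.
u_3 = α_3·G − ½·(c_3)² = 4.7·11.7 − ½·4.7² = 43.945.

43.945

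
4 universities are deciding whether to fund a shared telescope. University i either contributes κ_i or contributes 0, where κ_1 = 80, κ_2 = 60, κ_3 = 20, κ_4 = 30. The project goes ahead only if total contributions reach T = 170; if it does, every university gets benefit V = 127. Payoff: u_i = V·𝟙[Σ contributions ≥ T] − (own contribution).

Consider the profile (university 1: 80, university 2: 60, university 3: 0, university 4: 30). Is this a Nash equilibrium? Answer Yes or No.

Total = 170 ≥ 170: provided.
University 1 (pledges 80, payoff 47): dropping to 0 → total 90, payoff 0. No gain.
University 2 (pledges 60, payoff 67): dropping to 0 → total 110, payoff 0. No gain.
University 3 (pledges 0, payoff 127): pledging 20 → total 190, payoff 107. No gain.
University 4 (pledges 30, payoff 97): dropping to 0 → total 140, payoff 0. No gain.

Yes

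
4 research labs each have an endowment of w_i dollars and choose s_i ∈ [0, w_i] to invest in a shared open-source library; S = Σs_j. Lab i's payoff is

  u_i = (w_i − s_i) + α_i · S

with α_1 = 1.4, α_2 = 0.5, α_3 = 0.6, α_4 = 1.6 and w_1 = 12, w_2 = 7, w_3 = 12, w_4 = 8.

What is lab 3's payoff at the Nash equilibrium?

∂u_i/∂s_i = α_i − 1, so lab i contributes w_i if α_i > 1, else 0.
α_i > 1 for i ∈ {1, 4}; NE contributions (12, 0, 0, 8), S = 20.
u_3 = (12 − 0) + 0.6·20 = 24.

24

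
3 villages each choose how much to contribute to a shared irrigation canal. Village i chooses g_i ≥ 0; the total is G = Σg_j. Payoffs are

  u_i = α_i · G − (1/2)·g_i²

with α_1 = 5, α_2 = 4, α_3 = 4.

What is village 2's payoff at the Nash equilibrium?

44

Village i's FOC: ∂u_i/∂g_i = α_i − g_i = 0, so g_i* = α_i.
NE contributions = (5, 4, 4); G = 13.
u_2 = α_2·G − ½·(g_2)² = 4·13 − ½·4² = 44.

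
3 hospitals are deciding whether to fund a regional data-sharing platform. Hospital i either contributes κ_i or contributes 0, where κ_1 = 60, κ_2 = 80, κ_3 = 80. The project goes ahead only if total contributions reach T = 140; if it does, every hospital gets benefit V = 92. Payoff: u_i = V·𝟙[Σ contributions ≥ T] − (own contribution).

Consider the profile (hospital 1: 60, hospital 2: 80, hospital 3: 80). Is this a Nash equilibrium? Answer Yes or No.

Total = 220 ≥ 140: provided.
Hospital 1 (pledges 60, payoff 32): dropping to 0 → total 160, payoff 92. Profitable deviation.

No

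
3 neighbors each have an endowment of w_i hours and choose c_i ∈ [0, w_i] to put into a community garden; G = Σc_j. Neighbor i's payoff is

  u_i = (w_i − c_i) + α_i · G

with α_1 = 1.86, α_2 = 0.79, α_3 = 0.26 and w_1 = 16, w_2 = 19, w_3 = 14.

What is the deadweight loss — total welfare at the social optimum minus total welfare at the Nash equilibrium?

∂u_i/∂c_i = α_i − 1, so neighbor i contributes w_i if α_i > 1, else 0.
α_i > 1 for i ∈ {1}; NE contributions (16, 0, 0), G = 16.
W^NE = Σw_i − G^NE + (Σα_i)·G^NE = 49 + 1.91·16 = 79.56.
Planner: ∂(Σu_j)/∂c_i = Σα_j − 1 = 1.91 > 0, so everyone contributes w_i; G^SO = 49, W^SO = 49 + 1.91·49 = 142.59.
Deadweight loss = 63.03.

63.03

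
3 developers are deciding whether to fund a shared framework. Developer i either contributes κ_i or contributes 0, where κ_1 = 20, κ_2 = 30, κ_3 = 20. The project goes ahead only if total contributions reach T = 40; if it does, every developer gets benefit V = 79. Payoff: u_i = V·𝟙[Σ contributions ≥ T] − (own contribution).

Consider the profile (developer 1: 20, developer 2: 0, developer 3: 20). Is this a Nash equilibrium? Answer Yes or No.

Yes

Total = 40 ≥ 40: provided.
Developer 1 (pledges 20, payoff 59): dropping to 0 → total 20, payoff 0. No gain.
Developer 2 (pledges 0, payoff 79): pledging 30 → total 70, payoff 49. No gain.
Developer 3 (pledges 20, payoff 59): dropping to 0 → total 20, payoff 0. No gain.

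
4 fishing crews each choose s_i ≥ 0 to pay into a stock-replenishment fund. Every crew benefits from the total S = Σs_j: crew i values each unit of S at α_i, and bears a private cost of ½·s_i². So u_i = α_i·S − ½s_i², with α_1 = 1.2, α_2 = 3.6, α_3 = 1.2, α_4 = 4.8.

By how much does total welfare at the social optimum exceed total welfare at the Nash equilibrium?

Crew i's FOC: ∂u_i/∂s_i = α_i − s_i = 0, so s_i* = α_i.
NE contributions = (1.2, 3.6, 1.2, 4.8); S = 10.8.
W^NE = (Σα)·S − ½Σα_i² = 10.8² − ½·38.88 = 97.2.
Planner sets s_i = Σα_j = 10.8 for every i, so S^SO = 4·10.8 = 43.2.
W^SO = (Σα)·S^SO − ½·4·(Σα)² = (4/2)·10.8² = 233.28.
Deadweight loss = W^SO − W^NE = 136.08.

136.08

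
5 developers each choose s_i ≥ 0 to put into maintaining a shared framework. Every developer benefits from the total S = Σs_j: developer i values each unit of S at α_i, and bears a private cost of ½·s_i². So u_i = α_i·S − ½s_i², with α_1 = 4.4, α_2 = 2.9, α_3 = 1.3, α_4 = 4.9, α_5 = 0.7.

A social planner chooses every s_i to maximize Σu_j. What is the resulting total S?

Planner FOC: ∂(Σu_j)/∂s_i = (Σα_j) − s_i = 0, so s_i^SO = Σα_j = 14.2 for every i; S^SO = 71.

71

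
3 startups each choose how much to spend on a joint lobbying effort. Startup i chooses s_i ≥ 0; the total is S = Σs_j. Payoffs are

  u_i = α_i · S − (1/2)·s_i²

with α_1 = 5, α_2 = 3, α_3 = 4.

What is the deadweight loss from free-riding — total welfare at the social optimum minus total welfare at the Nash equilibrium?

Startup i's FOC: ∂u_i/∂s_i = α_i − s_i = 0, so s_i* = α_i.
NE contributions = (5, 3, 4); S = 12.
W^NE = (Σα)·S − ½Σα_i² = 12² − ½·50 = 119.
Planner sets s_i = Σα_j = 12 for every i, so S^SO = 3·12 = 36.
W^SO = (Σα)·S^SO − ½·3·(Σα)² = (3/2)·12² = 216.
Deadweight loss = W^SO − W^NE = 97.

97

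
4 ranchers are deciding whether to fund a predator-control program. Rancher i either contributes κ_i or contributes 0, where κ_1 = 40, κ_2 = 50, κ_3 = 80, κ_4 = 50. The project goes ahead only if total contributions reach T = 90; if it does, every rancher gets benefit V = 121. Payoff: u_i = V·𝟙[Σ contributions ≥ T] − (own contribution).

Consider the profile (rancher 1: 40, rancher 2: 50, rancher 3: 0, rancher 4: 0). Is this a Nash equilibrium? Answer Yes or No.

Total = 90 ≥ 90: provided.
Rancher 1 (pledges 40, payoff 81): dropping to 0 → total 50, payoff 0. No gain.
Rancher 2 (pledges 50, payoff 71): dropping to 0 → total 40, payoff 0. No gain.
Rancher 3 (pledges 0, payoff 121): pledging 80 → total 170, payoff 41. No gain.
Rancher 4 (pledges 0, payoff 121): pledging 50 → total 140, payoff 71. No gain.

Yes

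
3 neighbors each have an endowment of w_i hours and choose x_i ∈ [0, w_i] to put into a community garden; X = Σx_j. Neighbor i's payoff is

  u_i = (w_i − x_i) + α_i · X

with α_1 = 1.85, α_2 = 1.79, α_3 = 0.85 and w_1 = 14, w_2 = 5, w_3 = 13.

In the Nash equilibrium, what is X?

19

∂u_i/∂x_i = α_i − 1, so neighbor i contributes w_i if α_i > 1, else 0.
α_i > 1 for i ∈ {1, 2}; NE contributions (14, 5, 0), X = 19.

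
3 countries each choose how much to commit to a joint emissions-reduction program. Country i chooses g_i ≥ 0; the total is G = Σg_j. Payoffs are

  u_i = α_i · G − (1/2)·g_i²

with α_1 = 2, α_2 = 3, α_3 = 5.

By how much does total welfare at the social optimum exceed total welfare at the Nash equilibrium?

69

Country i's FOC: ∂u_i/∂g_i = α_i − g_i = 0, so g_i* = α_i.
NE contributions = (2, 3, 5); G = 10.
W^NE = (Σα)·G − ½Σα_i² = 10² − ½·38 = 81.
Planner sets g_i = Σα_j = 10 for every i, so G^SO = 3·10 = 30.
W^SO = (Σα)·G^SO − ½·3·(Σα)² = (3/2)·10² = 150.
Deadweight loss = W^SO − W^NE = 69.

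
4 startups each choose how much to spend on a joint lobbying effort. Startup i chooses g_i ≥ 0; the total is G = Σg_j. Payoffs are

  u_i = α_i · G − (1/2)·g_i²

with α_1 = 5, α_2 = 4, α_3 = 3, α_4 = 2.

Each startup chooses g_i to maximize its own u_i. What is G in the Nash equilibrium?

Startup i's FOC: ∂u_i/∂g_i = α_i − g_i = 0, so g_i* = α_i.
NE contributions = (5, 4, 3, 2); G = 14.

14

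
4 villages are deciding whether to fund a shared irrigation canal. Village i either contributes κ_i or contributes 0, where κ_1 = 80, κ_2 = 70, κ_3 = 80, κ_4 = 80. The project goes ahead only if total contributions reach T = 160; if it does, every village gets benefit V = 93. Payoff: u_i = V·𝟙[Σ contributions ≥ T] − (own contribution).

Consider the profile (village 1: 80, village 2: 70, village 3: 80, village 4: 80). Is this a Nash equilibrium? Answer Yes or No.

Total = 310 ≥ 160: provided.
Village 1 (pledges 80, payoff 13): dropping to 0 → total 230, payoff 93. Profitable deviation.

No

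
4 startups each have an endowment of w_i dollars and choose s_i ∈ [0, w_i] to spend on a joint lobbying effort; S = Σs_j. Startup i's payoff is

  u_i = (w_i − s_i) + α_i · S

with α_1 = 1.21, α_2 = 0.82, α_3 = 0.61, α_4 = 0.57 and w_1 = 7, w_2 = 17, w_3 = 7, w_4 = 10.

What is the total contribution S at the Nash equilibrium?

∂u_i/∂s_i = α_i − 1, so startup i contributes w_i if α_i > 1, else 0.
α_i > 1 for i ∈ {1}; NE contributions (7, 0, 0, 0), S = 7.

7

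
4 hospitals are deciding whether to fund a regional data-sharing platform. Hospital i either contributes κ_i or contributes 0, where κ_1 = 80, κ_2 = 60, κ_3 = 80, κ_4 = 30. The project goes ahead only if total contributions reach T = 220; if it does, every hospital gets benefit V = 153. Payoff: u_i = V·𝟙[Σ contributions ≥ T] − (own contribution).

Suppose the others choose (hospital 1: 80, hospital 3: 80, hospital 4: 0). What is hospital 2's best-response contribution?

Others' total = 160. Contributing 60 brings total to 220 ≥ 220: gain V − κ_2 = 93.
Best response: 60.

60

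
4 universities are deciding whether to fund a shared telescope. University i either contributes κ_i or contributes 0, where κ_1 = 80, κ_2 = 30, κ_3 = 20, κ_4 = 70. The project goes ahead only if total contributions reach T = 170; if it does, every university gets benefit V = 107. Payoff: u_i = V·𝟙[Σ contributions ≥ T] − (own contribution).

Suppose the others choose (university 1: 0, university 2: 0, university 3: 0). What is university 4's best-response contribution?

0

Others' total = 0. Even contributing 70 gives 70 < 170: no benefit either way.
Best response: 0.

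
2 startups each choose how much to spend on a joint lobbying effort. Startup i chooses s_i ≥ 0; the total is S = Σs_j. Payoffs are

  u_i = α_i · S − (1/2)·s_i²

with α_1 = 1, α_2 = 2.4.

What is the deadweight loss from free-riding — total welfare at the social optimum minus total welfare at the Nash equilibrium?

3.38

Startup i's FOC: ∂u_i/∂s_i = α_i − s_i = 0, so s_i* = α_i.
NE contributions = (1, 2.4); S = 3.4.
W^NE = (Σα)·S − ½Σα_i² = 3.4² − ½·6.76 = 8.18.
Planner sets s_i = Σα_j = 3.4 for every i, so S^SO = 2·3.4 = 6.8.
W^SO = (Σα)·S^SO − ½·2·(Σα)² = (2/2)·3.4² = 11.56.
Deadweight loss = W^SO − W^NE = 3.38.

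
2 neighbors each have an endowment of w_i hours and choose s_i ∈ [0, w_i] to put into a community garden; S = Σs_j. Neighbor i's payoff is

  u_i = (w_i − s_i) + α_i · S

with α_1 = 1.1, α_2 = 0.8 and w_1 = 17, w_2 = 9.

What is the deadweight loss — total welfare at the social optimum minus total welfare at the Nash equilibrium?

∂u_i/∂s_i = α_i − 1, so neighbor i contributes w_i if α_i > 1, else 0.
α_i > 1 for i ∈ {1}; NE contributions (17, 0), S = 17.
W^NE = Σw_i − S^NE + (Σα_i)·S^NE = 26 + 0.9·17 = 41.3.
Planner: ∂(Σu_j)/∂s_i = Σα_j − 1 = 0.9 > 0, so everyone contributes w_i; S^SO = 26, W^SO = 26 + 0.9·26 = 49.4.
Deadweight loss = 8.1.

8.1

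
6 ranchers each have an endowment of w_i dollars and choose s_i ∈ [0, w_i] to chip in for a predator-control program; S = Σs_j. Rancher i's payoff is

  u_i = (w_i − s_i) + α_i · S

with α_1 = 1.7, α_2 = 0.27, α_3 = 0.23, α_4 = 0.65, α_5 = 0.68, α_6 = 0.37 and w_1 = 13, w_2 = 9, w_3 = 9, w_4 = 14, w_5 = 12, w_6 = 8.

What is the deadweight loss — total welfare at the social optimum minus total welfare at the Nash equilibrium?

∂u_i/∂s_i = α_i − 1, so rancher i contributes w_i if α_i > 1, else 0.
α_i > 1 for i ∈ {1}; NE contributions (13, 0, 0, 0, 0, 0), S = 13.
W^NE = Σw_i − S^NE + (Σα_i)·S^NE = 65 + 2.9·13 = 102.7.
Planner: ∂(Σu_j)/∂s_i = Σα_j − 1 = 2.9 > 0, so everyone contributes w_i; S^SO = 65, W^SO = 65 + 2.9·65 = 253.5.
Deadweight loss = 150.8.

150.8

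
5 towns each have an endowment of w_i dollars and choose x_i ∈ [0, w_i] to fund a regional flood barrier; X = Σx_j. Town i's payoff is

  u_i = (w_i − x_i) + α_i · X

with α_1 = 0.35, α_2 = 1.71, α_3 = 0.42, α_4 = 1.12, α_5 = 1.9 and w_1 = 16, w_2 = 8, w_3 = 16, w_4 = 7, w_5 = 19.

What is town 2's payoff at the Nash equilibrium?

∂u_i/∂x_i = α_i − 1, so town i contributes w_i if α_i > 1, else 0.
α_i > 1 for i ∈ {2, 4, 5}; NE contributions (0, 8, 0, 7, 19), X = 34.
u_2 = (8 − 8) + 1.71·34 = 58.14.

58.14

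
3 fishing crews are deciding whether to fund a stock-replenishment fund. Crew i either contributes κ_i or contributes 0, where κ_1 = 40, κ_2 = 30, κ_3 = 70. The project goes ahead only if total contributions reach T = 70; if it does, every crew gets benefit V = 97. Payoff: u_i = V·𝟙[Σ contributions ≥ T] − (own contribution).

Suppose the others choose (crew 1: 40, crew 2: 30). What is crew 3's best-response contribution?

Others' total = 70 ≥ 70; contributing adds cost 70 for no extra benefit.
Best response: 0.

0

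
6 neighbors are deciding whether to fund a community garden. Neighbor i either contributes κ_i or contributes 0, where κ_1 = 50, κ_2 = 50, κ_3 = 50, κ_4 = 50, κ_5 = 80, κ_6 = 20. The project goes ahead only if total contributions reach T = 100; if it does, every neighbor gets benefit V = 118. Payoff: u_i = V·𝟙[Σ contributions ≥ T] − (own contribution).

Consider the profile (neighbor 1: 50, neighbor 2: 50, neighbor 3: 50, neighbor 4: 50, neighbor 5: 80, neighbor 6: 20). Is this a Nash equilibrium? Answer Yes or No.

No

Total = 300 ≥ 100: provided.
Neighbor 1 (pledges 50, payoff 68): dropping to 0 → total 250, payoff 118. Profitable deviation.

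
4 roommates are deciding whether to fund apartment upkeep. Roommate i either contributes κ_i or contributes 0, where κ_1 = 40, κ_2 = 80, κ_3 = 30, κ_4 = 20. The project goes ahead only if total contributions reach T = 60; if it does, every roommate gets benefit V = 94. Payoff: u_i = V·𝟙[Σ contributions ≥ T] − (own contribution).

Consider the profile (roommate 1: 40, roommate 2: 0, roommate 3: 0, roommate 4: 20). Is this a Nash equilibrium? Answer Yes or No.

Yes

Total = 60 ≥ 60: provided.
Roommate 1 (pledges 40, payoff 54): dropping to 0 → total 20, payoff 0. No gain.
Roommate 2 (pledges 0, payoff 94): pledging 80 → total 140, payoff 14. No gain.
Roommate 3 (pledges 0, payoff 94): pledging 30 → total 90, payoff 64. No gain.
Roommate 4 (pledges 20, payoff 74): dropping to 0 → total 40, payoff 0. No gain.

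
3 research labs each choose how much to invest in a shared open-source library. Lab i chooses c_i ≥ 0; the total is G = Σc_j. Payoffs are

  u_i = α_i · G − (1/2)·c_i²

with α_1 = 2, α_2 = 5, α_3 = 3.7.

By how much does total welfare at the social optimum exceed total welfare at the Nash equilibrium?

Lab i's FOC: ∂u_i/∂c_i = α_i − c_i = 0, so c_i* = α_i.
NE contributions = (2, 5, 3.7); G = 10.7.
W^NE = (Σα)·G − ½Σα_i² = 10.7² − ½·42.69 = 93.145.
Planner sets c_i = Σα_j = 10.7 for every i, so G^SO = 3·10.7 = 32.1.
W^SO = (Σα)·G^SO − ½·3·(Σα)² = (3/2)·10.7² = 171.735.
Deadweight loss = W^SO − W^NE = 78.59.

78.59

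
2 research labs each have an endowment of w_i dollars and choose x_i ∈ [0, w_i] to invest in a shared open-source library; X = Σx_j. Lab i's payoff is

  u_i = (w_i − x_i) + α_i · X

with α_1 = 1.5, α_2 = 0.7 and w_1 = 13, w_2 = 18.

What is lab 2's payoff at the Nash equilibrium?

∂u_i/∂x_i = α_i − 1, so lab i contributes w_i if α_i > 1, else 0.
α_i > 1 for i ∈ {1}; NE contributions (13, 0), X = 13.
u_2 = (18 − 0) + 0.7·13 = 27.1.

27.1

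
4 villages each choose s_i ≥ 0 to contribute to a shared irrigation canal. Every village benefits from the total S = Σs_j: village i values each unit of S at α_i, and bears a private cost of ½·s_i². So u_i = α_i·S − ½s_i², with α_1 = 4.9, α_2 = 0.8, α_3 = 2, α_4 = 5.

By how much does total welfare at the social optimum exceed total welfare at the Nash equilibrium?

Village i's FOC: ∂u_i/∂s_i = α_i − s_i = 0, so s_i* = α_i.
NE contributions = (4.9, 0.8, 2, 5); S = 12.7.
W^NE = (Σα)·S − ½Σα_i² = 12.7² − ½·53.65 = 134.465.
Planner sets s_i = Σα_j = 12.7 for every i, so S^SO = 4·12.7 = 50.8.
W^SO = (Σα)·S^SO − ½·4·(Σα)² = (4/2)·12.7² = 322.58.
Deadweight loss = W^SO − W^NE = 188.115.

188.115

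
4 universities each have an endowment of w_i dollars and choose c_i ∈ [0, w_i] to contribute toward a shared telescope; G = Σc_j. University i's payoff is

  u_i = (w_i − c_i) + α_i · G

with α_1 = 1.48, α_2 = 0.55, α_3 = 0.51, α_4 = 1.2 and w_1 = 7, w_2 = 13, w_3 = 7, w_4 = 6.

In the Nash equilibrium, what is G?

13

∂u_i/∂c_i = α_i − 1, so university i contributes w_i if α_i > 1, else 0.
α_i > 1 for i ∈ {1, 4}; NE contributions (7, 0, 0, 6), G = 13.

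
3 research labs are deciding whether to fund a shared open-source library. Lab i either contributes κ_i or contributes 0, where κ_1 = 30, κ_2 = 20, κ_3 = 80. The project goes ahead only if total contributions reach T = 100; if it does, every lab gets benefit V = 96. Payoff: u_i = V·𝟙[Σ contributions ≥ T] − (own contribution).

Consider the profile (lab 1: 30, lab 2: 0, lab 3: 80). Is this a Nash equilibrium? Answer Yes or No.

Total = 110 ≥ 100: provided.
Lab 1 (pledges 30, payoff 66): dropping to 0 → total 80, payoff 0. No gain.
Lab 2 (pledges 0, payoff 96): pledging 20 → total 130, payoff 76. No gain.
Lab 3 (pledges 80, payoff 16): dropping to 0 → total 30, payoff 0. No gain.

Yes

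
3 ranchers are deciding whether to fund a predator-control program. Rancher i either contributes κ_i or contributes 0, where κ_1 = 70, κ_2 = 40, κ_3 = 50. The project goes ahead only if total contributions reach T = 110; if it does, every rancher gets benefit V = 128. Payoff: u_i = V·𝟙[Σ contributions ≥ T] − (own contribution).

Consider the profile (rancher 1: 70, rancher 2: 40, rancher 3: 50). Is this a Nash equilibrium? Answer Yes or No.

No

Total = 160 ≥ 110: provided.
Rancher 1 (pledges 70, payoff 58): dropping to 0 → total 90, payoff 0. No gain.
Rancher 2 (pledges 40, payoff 88): dropping to 0 → total 120, payoff 128. Profitable deviation.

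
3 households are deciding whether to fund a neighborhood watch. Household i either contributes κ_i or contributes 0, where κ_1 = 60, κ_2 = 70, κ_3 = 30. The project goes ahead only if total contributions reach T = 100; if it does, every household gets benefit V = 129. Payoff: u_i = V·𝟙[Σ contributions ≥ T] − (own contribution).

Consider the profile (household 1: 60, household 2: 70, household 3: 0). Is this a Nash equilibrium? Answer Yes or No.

Total = 130 ≥ 100: provided.
Household 1 (pledges 60, payoff 69): dropping to 0 → total 70, payoff 0. No gain.
Household 2 (pledges 70, payoff 59): dropping to 0 → total 60, payoff 0. No gain.
Household 3 (pledges 0, payoff 129): pledging 30 → total 160, payoff 99. No gain.

Yes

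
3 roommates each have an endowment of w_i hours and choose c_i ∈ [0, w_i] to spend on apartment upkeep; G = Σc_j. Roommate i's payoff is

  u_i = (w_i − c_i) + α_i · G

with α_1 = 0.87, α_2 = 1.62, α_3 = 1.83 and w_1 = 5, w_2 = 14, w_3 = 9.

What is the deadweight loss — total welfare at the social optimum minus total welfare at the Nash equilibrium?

∂u_i/∂c_i = α_i − 1, so roommate i contributes w_i if α_i > 1, else 0.
α_i > 1 for i ∈ {2, 3}; NE contributions (0, 14, 9), G = 23.
W^NE = Σw_i − G^NE + (Σα_i)·G^NE = 28 + 3.32·23 = 104.36.
Planner: ∂(Σu_j)/∂c_i = Σα_j − 1 = 3.32 > 0, so everyone contributes w_i; G^SO = 28, W^SO = 28 + 3.32·28 = 120.96.
Deadweight loss = 16.6.

16.6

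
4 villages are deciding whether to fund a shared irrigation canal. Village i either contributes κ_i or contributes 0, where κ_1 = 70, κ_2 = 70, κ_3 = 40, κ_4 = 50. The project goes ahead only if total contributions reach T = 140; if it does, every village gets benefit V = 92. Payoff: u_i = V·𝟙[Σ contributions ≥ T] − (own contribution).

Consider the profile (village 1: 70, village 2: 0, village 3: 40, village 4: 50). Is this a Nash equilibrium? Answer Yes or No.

Yes

Total = 160 ≥ 140: provided.
Village 1 (pledges 70, payoff 22): dropping to 0 → total 90, payoff 0. No gain.
Village 2 (pledges 0, payoff 92): pledging 70 → total 230, payoff 22. No gain.
Village 3 (pledges 40, payoff 52): dropping to 0 → total 120, payoff 0. No gain.
Village 4 (pledges 50, payoff 42): dropping to 0 → total 110, payoff 0. No gain.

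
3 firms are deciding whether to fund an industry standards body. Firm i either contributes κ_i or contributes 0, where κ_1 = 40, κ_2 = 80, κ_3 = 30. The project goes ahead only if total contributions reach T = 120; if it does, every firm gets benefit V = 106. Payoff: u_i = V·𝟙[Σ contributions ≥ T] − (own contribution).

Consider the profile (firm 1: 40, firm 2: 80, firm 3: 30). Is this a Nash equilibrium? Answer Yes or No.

Total = 150 ≥ 120: provided.
Firm 1 (pledges 40, payoff 66): dropping to 0 → total 110, payoff 0. No gain.
Firm 2 (pledges 80, payoff 26): dropping to 0 → total 70, payoff 0. No gain.
Firm 3 (pledges 30, payoff 76): dropping to 0 → total 120, payoff 106. Profitable deviation.

No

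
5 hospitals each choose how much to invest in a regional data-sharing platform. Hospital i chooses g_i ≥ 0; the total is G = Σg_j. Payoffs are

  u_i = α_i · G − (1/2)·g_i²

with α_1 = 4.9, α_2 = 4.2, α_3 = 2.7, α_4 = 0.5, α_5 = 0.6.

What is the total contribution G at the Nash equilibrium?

Hospital i's FOC: ∂u_i/∂g_i = α_i − g_i = 0, so g_i* = α_i.
NE contributions = (4.9, 4.2, 2.7, 0.5, 0.6); G = 12.9.

12.9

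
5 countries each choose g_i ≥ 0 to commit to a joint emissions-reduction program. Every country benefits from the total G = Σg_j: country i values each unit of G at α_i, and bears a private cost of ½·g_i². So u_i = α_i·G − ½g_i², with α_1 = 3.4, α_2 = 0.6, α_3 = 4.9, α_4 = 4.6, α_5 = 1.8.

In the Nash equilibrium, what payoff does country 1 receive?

Country i's FOC: ∂u_i/∂g_i = α_i − g_i = 0, so g_i* = α_i.
NE contributions = (3.4, 0.6, 4.9, 4.6, 1.8); G = 15.3.
u_1 = α_1·G − ½·(g_1)² = 3.4·15.3 − ½·3.4² = 46.24.

46.24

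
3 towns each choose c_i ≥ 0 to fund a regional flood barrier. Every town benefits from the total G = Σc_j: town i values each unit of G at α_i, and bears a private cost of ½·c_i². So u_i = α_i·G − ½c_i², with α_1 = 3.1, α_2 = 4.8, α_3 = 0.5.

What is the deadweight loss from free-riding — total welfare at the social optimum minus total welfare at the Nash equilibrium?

Town i's FOC: ∂u_i/∂c_i = α_i − c_i = 0, so c_i* = α_i.
NE contributions = (3.1, 4.8, 0.5); G = 8.4.
W^NE = (Σα)·G − ½Σα_i² = 8.4² − ½·32.9 = 54.11.
Planner sets c_i = Σα_j = 8.4 for every i, so G^SO = 3·8.4 = 25.2.
W^SO = (Σα)·G^SO − ½·3·(Σα)² = (3/2)·8.4² = 105.84.
Deadweight loss = W^SO − W^NE = 51.73.

51.73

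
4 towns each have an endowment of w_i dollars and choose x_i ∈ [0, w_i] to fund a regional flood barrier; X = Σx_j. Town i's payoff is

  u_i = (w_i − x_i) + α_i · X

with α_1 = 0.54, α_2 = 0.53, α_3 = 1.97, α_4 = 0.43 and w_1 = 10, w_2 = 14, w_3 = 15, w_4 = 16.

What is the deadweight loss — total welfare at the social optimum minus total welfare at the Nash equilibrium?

∂u_i/∂x_i = α_i − 1, so town i contributes w_i if α_i > 1, else 0.
α_i > 1 for i ∈ {3}; NE contributions (0, 0, 15, 0), X = 15.
W^NE = Σw_i − X^NE + (Σα_i)·X^NE = 55 + 2.47·15 = 92.05.
Planner: ∂(Σu_j)/∂x_i = Σα_j − 1 = 2.47 > 0, so everyone contributes w_i; X^SO = 55, W^SO = 55 + 2.47·55 = 190.85.
Deadweight loss = 98.8.

98.8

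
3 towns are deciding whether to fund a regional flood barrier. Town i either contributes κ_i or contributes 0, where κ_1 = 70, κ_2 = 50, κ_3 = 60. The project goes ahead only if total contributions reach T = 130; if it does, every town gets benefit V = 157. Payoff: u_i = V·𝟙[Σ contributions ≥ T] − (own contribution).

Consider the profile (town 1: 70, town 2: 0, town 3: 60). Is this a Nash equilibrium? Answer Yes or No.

Total = 130 ≥ 130: provided.
Town 1 (pledges 70, payoff 87): dropping to 0 → total 60, payoff 0. No gain.
Town 2 (pledges 0, payoff 157): pledging 50 → total 180, payoff 107. No gain.
Town 3 (pledges 60, payoff 97): dropping to 0 → total 70, payoff 0. No gain.

Yes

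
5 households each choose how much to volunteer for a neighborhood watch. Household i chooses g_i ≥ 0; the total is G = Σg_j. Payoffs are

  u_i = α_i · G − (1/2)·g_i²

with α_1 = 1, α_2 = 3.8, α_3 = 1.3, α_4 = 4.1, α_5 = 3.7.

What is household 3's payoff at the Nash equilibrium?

Household i's FOC: ∂u_i/∂g_i = α_i − g_i = 0, so g_i* = α_i.
NE contributions = (1, 3.8, 1.3, 4.1, 3.7); G = 13.9.
u_3 = α_3·G − ½·(g_3)² = 1.3·13.9 − ½·1.3² = 17.225.

17.225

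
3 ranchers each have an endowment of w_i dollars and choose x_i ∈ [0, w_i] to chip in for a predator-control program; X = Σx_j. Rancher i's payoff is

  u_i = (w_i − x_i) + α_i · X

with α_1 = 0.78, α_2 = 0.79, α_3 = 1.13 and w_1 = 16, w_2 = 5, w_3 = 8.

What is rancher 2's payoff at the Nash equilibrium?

∂u_i/∂x_i = α_i − 1, so rancher i contributes w_i if α_i > 1, else 0.
α_i > 1 for i ∈ {3}; NE contributions (0, 0, 8), X = 8.
u_2 = (5 − 0) + 0.79·8 = 11.32.

11.32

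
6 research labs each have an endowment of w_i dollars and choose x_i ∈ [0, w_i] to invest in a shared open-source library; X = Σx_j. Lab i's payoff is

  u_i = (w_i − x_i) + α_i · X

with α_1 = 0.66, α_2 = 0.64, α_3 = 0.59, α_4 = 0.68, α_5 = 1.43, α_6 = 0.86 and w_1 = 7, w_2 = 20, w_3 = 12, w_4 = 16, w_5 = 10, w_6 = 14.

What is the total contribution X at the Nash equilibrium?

10

∂u_i/∂x_i = α_i − 1, so lab i contributes w_i if α_i > 1, else 0.
α_i > 1 for i ∈ {5}; NE contributions (0, 0, 0, 0, 10, 0), X = 10.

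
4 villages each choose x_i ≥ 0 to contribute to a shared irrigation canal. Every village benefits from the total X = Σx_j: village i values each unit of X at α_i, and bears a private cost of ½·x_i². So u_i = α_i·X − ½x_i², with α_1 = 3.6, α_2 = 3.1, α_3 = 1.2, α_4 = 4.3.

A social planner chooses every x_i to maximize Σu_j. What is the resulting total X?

Planner FOC: ∂(Σu_j)/∂x_i = (Σα_j) − x_i = 0, so x_i^SO = Σα_j = 12.2 for every i; X^SO = 48.8.

48.8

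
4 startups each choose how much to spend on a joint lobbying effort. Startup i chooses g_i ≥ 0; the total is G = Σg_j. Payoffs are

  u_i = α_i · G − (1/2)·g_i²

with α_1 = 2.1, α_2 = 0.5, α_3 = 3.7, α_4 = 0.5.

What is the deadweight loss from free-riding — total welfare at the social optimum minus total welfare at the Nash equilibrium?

55.54

Startup i's FOC: ∂u_i/∂g_i = α_i − g_i = 0, so g_i* = α_i.
NE contributions = (2.1, 0.5, 3.7, 0.5); G = 6.8.
W^NE = (Σα)·G − ½Σα_i² = 6.8² − ½·18.6 = 36.94.
Planner sets g_i = Σα_j = 6.8 for every i, so G^SO = 4·6.8 = 27.2.
W^SO = (Σα)·G^SO − ½·4·(Σα)² = (4/2)·6.8² = 92.48.
Deadweight loss = W^SO − W^NE = 55.54.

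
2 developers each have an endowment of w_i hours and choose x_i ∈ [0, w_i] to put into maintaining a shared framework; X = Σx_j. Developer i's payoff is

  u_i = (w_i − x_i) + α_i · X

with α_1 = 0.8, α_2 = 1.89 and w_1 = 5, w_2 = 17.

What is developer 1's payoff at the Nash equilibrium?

18.6

∂u_i/∂x_i = α_i − 1, so developer i contributes w_i if α_i > 1, else 0.
α_i > 1 for i ∈ {2}; NE contributions (0, 17), X = 17.
u_1 = (5 − 0) + 0.8·17 = 18.6.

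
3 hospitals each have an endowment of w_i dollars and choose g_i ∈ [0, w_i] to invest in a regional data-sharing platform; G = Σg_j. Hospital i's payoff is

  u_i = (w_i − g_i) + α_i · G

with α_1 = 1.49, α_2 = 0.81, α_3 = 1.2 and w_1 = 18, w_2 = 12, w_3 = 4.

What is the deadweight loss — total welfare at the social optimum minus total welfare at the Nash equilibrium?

30

∂u_i/∂g_i = α_i − 1, so hospital i contributes w_i if α_i > 1, else 0.
α_i > 1 for i ∈ {1, 3}; NE contributions (18, 0, 4), G = 22.
W^NE = Σw_i − G^NE + (Σα_i)·G^NE = 34 + 2.5·22 = 89.
Planner: ∂(Σu_j)/∂g_i = Σα_j − 1 = 2.5 > 0, so everyone contributes w_i; G^SO = 34, W^SO = 34 + 2.5·34 = 119.
Deadweight loss = 30.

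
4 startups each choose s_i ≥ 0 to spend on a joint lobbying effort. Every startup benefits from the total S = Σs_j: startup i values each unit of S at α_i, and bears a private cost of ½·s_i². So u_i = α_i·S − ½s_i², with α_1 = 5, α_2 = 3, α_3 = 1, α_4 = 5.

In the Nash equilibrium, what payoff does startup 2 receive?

37.5

Startup i's FOC: ∂u_i/∂s_i = α_i − s_i = 0, so s_i* = α_i.
NE contributions = (5, 3, 1, 5); S = 14.
u_2 = α_2·S − ½·(s_2)² = 3·14 − ½·3² = 37.5.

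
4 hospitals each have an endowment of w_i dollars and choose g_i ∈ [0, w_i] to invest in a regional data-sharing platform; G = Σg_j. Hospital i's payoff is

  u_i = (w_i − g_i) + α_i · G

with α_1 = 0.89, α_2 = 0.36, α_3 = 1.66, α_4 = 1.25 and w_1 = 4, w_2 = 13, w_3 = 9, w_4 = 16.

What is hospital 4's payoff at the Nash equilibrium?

∂u_i/∂g_i = α_i − 1, so hospital i contributes w_i if α_i > 1, else 0.
α_i > 1 for i ∈ {3, 4}; NE contributions (0, 0, 9, 16), G = 25.
u_4 = (16 − 16) + 1.25·25 = 31.25.

31.25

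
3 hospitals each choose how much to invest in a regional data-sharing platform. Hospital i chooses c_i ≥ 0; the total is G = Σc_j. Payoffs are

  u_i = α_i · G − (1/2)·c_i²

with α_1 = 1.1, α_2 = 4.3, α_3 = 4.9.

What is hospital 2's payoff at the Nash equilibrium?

Hospital i's FOC: ∂u_i/∂c_i = α_i − c_i = 0, so c_i* = α_i.
NE contributions = (1.1, 4.3, 4.9); G = 10.3.
u_2 = α_2·G − ½·(c_2)² = 4.3·10.3 − ½·4.3² = 35.045.

35.045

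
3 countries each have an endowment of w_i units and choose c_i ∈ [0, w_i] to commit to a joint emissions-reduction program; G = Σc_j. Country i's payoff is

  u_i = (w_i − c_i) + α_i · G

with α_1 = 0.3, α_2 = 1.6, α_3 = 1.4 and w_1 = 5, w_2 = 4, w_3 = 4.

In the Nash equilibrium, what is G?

∂u_i/∂c_i = α_i − 1, so country i contributes w_i if α_i > 1, else 0.
α_i > 1 for i ∈ {2, 3}; NE contributions (0, 4, 4), G = 8.

8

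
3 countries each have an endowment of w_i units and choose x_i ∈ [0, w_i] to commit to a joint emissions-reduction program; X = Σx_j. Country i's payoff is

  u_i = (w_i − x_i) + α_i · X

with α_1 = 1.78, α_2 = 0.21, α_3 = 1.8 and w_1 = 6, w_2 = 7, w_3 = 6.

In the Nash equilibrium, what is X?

12

∂u_i/∂x_i = α_i − 1, so country i contributes w_i if α_i > 1, else 0.
α_i > 1 for i ∈ {1, 3}; NE contributions (6, 0, 6), X = 12.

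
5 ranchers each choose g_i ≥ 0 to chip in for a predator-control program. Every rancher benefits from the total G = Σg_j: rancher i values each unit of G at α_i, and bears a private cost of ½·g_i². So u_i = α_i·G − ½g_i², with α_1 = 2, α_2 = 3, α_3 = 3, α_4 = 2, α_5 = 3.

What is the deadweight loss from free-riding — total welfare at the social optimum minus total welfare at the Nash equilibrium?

Rancher i's FOC: ∂u_i/∂g_i = α_i − g_i = 0, so g_i* = α_i.
NE contributions = (2, 3, 3, 2, 3); G = 13.
W^NE = (Σα)·G − ½Σα_i² = 13² − ½·35 = 151.5.
Planner sets g_i = Σα_j = 13 for every i, so G^SO = 5·13 = 65.
W^SO = (Σα)·G^SO − ½·5·(Σα)² = (5/2)·13² = 422.5.
Deadweight loss = W^SO − W^NE = 271.

271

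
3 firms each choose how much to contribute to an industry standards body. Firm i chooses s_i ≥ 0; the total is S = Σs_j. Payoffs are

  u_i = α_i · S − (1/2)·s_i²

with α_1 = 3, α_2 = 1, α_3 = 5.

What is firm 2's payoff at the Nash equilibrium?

Firm i's FOC: ∂u_i/∂s_i = α_i − s_i = 0, so s_i* = α_i.
NE contributions = (3, 1, 5); S = 9.
u_2 = α_2·S − ½·(s_2)² = 1·9 − ½·1² = 8.5.

8.5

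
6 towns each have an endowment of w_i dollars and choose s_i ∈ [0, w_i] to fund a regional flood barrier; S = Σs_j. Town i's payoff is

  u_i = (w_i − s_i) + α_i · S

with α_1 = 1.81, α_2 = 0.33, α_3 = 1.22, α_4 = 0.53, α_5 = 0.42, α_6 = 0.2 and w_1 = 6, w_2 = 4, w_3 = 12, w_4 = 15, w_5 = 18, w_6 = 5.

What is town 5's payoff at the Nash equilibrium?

25.56

∂u_i/∂s_i = α_i − 1, so town i contributes w_i if α_i > 1, else 0.
α_i > 1 for i ∈ {1, 3}; NE contributions (6, 0, 12, 0, 0, 0), S = 18.
u_5 = (18 − 0) + 0.42·18 = 25.56.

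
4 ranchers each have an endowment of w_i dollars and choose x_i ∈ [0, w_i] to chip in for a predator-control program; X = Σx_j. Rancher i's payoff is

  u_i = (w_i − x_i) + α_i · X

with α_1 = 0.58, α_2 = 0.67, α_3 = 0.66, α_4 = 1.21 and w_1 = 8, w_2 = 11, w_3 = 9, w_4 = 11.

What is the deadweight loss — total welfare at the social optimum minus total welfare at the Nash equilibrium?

59.36

∂u_i/∂x_i = α_i − 1, so rancher i contributes w_i if α_i > 1, else 0.
α_i > 1 for i ∈ {4}; NE contributions (0, 0, 0, 11), X = 11.
W^NE = Σw_i − X^NE + (Σα_i)·X^NE = 39 + 2.12·11 = 62.32.
Planner: ∂(Σu_j)/∂x_i = Σα_j − 1 = 2.12 > 0, so everyone contributes w_i; X^SO = 39, W^SO = 39 + 2.12·39 = 121.68.
Deadweight loss = 59.36.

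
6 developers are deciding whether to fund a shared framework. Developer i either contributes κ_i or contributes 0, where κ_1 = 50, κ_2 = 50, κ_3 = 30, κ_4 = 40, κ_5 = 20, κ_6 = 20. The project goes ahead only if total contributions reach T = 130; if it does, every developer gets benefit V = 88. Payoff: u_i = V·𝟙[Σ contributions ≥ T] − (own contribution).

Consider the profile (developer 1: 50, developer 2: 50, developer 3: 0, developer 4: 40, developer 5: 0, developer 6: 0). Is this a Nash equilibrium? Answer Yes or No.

Total = 140 ≥ 130: provided.
Developer 1 (pledges 50, payoff 38): dropping to 0 → total 90, payoff 0. No gain.
Developer 2 (pledges 50, payoff 38): dropping to 0 → total 90, payoff 0. No gain.
Developer 3 (pledges 0, payoff 88): pledging 30 → total 170, payoff 58. No gain.
Developer 4 (pledges 40, payoff 48): dropping to 0 → total 100, payoff 0. No gain.
Developer 5 (pledges 0, payoff 88): pledging 20 → total 160, payoff 68. No gain.
Developer 6 (pledges 0, payoff 88): pledging 20 → total 160, payoff 68. No gain.

Yes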